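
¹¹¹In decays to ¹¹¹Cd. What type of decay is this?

ΔA = 111 − 111 = 0; ΔZ = 48 − 49 = -1.
A is unchanged and Z drops by 1 — a proton has become a neutron (β⁺ emission or electron capture).

beta-plus decay or electron capture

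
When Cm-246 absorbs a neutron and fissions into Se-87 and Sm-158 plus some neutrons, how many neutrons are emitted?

Conserve mass number: 247 = 87 + 158 + k, so k = 247 − 245 = 2.
Check atomic number: 96 = 34 + 62 + 0 = 96. ✓

2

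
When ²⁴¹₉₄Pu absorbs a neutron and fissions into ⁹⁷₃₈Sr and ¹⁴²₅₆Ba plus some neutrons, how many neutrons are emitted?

Conserve mass number: 242 = 97 + 142 + k, so k = 242 − 239 = 3.
Check atomic number: 94 = 38 + 56 + 0 = 94. ✓

3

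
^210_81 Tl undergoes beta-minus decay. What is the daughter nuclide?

Beta-minus decay: mass number changes by +0, atomic number by +1.
A: 210 = 210; Z: 81 + 1 = 82.
Z = 82 is lead, so the daughter is ^210_82 Pb.

Pb-210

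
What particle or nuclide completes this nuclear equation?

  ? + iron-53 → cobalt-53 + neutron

Conserve mass number: A + 53 = 53 + 1, so A = 1.
Conserve atomic number: Z + 26 = 27 + 0, so Z = 1.
A = 1 and Z = 1 is hydrogen-1 — a proton.

proton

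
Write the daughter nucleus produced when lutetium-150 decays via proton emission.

Proton emission: mass number changes by -1, atomic number by -1.
A: 150 − 1 = 149; Z: 71 − 1 = 70.
Z = 70 is ytterbium, so the daughter is ytterbium-149.

Yb-149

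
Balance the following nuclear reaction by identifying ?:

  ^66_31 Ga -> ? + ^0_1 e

Zn-66

Conserve mass number: 66 = A + 0, so A = 66.
Conserve atomic number: 31 = Z + 1, so Z = 30.
Z = 30 is zinc, so the species is ^66_30 Zn.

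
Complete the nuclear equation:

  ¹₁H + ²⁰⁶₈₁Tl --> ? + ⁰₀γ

Pb-207

Conserve mass number: 1 + 206 = A + 0, so A = 207.
Conserve atomic number: 1 + 81 = Z + 0, so Z = 82.
Z = 82 is lead, so the species is ²⁰⁷₈₂Pb.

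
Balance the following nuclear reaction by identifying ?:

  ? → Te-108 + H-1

Conserve mass number: A = 108 + 1, so A = 109.
Conserve atomic number: Z = 52 + 1, so Z = 53.
Z = 53 is iodine, so the species is I-109.

I-109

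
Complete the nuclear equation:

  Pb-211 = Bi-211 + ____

beta-minus particle

Conserve mass number: 211 = 211 + A, so A = 0.
Conserve atomic number: 82 = 83 + Z, so Z = -1.
A = 0 and Z = -1 is e⁻ — a beta-minus particle.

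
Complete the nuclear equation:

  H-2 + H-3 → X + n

Conserve mass number: 2 + 3 = A + 1, so A = 4.
Conserve atomic number: 1 + 1 = Z + 0, so Z = 2.
A = 4 and Z = 2 is He-4 — an alpha particle.

He-4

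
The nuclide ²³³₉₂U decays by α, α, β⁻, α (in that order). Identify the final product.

Start: (A, Z) = (233, 92).
After α: (229, 90).
After α: (225, 88).
After β⁻: (225, 89).
After α: (221, 87).
Z = 87 is francium.

Fr-221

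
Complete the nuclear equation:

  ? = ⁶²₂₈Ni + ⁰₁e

Cu-62

Conserve mass number: A = 62 + 0, so A = 62.
Conserve atomic number: Z = 28 + 1, so Z = 29.
Z = 29 is copper, so the species is ⁶²₂₉Cu.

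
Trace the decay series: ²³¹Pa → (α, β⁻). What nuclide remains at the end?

Start: (A, Z) = (231, 91).
After α: (227, 89).
After β⁻: (227, 90).
Z = 90 is thorium.

Th-227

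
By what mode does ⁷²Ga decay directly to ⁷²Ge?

beta-minus decay

ΔA = 72 − 72 = 0; ΔZ = 32 − 31 = +1.
A is unchanged and Z rises by 1 — a neutron has become a proton (β⁻ decay).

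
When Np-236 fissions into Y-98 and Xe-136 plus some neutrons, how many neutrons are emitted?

Conserve mass number: 236 = 98 + 136 + k, so k = 236 − 234 = 2.
Check atomic number: 93 = 39 + 54 + 0 = 93. ✓

2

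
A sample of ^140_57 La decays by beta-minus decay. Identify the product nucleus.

Beta-minus decay: mass number changes by +0, atomic number by +1.
A: 140 = 140; Z: 57 + 1 = 58.
Z = 58 is cerium, so the daughter is ^140_58 Ce.

Ce-140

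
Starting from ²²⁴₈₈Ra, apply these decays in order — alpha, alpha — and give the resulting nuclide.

Po-216

Start: (A, Z) = (224, 88).
After α: (220, 86).
After α: (216, 84).
Z = 84 is polonium.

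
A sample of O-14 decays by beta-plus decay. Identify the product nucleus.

Beta-plus decay: mass number changes by +0, atomic number by -1.
A: 14 = 14; Z: 8 − 1 = 7.
Z = 7 is nitrogen, so the daughter is N-14.

N-14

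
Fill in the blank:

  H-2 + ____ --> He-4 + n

Conserve mass number: 2 + A = 4 + 1, so A = 3.
Conserve atomic number: 1 + Z = 2 + 0, so Z = 1.
A = 3 and Z = 1 is H-3 — a triton.

triton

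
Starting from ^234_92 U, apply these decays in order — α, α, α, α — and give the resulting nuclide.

Po-218

Start: (A, Z) = (234, 92).
After α: (230, 90).
After α: (226, 88).
After α: (222, 86).
After α: (218, 84).
Z = 84 is polonium.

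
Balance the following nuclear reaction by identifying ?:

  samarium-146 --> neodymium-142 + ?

alpha particle

Conserve mass number: 146 = 142 + A, so A = 4.
Conserve atomic number: 62 = 60 + Z, so Z = 2.
A = 4 and Z = 2 is helium-4 — an alpha particle.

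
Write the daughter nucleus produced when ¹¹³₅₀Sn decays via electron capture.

In-113

Electron capture: mass number changes by +0, atomic number by -1.
A: 113 = 113; Z: 50 − 1 = 49.
Z = 49 is indium, so the daughter is ¹¹³₄₉In.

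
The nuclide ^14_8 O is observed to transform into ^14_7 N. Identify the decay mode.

beta-plus decay or electron capture

ΔA = 14 − 14 = 0; ΔZ = 7 − 8 = -1.
A is unchanged and Z drops by 1 — a proton has become a neutron (β⁺ emission or electron capture).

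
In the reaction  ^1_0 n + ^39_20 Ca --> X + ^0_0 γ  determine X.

Conserve mass number: 1 + 39 = A + 0, so A = 40.
Conserve atomic number: 0 + 20 = Z + 0, so Z = 20.
Z = 20 is calcium, so the species is ^40_20 Ca.

Ca-40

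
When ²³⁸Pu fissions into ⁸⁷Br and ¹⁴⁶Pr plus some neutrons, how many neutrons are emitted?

Conserve mass number: 238 = 87 + 146 + k, so k = 238 − 233 = 5.
Check atomic number: 94 = 35 + 59 + 0 = 94. ✓

5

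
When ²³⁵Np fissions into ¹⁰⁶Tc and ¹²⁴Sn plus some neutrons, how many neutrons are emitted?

5

Conserve mass number: 235 = 106 + 124 + k, so k = 235 − 230 = 5.
Check atomic number: 93 = 43 + 50 + 0 = 93. ✓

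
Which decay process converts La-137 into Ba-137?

beta-plus decay or electron capture

ΔA = 137 − 137 = 0; ΔZ = 56 − 57 = -1.
A is unchanged and Z drops by 1 — a proton has become a neutron (β⁺ emission or electron capture).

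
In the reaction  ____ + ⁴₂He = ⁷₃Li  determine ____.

triton

Conserve mass number: A + 4 = 7, so A = 3.
Conserve atomic number: Z + 2 = 3, so Z = 1.
A = 3 and Z = 1 is ³₁H — a triton.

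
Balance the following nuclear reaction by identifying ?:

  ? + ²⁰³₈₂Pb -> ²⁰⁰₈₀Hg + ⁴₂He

neutron

Conserve mass number: A + 203 = 200 + 4, so A = 1.
Conserve atomic number: Z + 82 = 80 + 2, so Z = 0.
A = 1 and Z = 0 is ¹₀n — a neutron.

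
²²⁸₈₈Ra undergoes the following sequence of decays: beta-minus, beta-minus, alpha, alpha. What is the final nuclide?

Rn-220

Start: (A, Z) = (228, 88).
After β⁻: (228, 89).
After β⁻: (228, 90).
After α: (224, 88).
After α: (220, 86).
Z = 86 is radon.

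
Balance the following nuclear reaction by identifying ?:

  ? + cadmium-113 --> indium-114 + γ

Conserve mass number: A + 113 = 114 + 0, so A = 1.
Conserve atomic number: Z + 48 = 49 + 0, so Z = 1.
A = 1 and Z = 1 is hydrogen-1 — a proton.

proton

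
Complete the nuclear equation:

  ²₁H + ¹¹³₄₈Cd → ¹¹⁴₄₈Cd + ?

Conserve mass number: 2 + 113 = 114 + A, so A = 1.
Conserve atomic number: 1 + 48 = 48 + Z, so Z = 1.
A = 1 and Z = 1 is ¹₁H — a proton.

proton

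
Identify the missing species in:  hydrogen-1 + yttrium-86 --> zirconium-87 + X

Conserve mass number: 1 + 86 = 87 + A, so A = 0.
Conserve atomic number: 1 + 39 = 40 + Z, so Z = 0.
A = 0 and Z = 0 is γ — a gamma ray.

gamma ray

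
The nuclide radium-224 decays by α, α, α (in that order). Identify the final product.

Pb-212

Start: (A, Z) = (224, 88).
After α: (220, 86).
After α: (216, 84).
After α: (212, 82).
Z = 82 is lead.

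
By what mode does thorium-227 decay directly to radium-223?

alpha decay

ΔA = 223 − 227 = -4; ΔZ = 88 − 90 = -2.
A drops by 4 and Z drops by 2 — the signature of alpha emission.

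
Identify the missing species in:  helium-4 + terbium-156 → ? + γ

Ho-160

Conserve mass number: 4 + 156 = A + 0, so A = 160.
Conserve atomic number: 2 + 65 = Z + 0, so Z = 67.
Z = 67 is holmium, so the species is holmium-160.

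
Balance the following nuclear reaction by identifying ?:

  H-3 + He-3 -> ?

Li-6

Conserve mass number: 3 + 3 = A, so A = 6.
Conserve atomic number: 1 + 2 = Z, so Z = 3.
Z = 3 is lithium, so the species is Li-6.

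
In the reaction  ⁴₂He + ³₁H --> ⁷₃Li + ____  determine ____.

gamma ray

Conserve mass number: 4 + 3 = 7 + A, so A = 0.
Conserve atomic number: 2 + 1 = 3 + Z, so Z = 0.
A = 0 and Z = 0 is ⁰₀γ — a gamma ray.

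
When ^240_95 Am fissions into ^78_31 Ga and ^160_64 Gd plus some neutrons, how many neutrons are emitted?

2

Conserve mass number: 240 = 78 + 160 + k, so k = 240 − 238 = 2.
Check atomic number: 95 = 31 + 64 + 0 = 95. ✓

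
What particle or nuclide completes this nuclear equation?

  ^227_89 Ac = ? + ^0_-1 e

Conserve mass number: 227 = A + 0, so A = 227.
Conserve atomic number: 89 = Z − 1, so Z = 90.
Z = 90 is thorium, so the species is ^227_90 Th.

Th-227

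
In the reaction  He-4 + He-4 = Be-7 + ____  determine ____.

neutron

Conserve mass number: 4 + 4 = 7 + A, so A = 1.
Conserve atomic number: 2 + 2 = 4 + Z, so Z = 0.
A = 1 and Z = 0 is n — a neutron.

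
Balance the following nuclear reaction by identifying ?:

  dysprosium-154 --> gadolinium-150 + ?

Conserve mass number: 154 = 150 + A, so A = 4.
Conserve atomic number: 66 = 64 + Z, so Z = 2.
A = 4 and Z = 2 is helium-4 — an alpha particle.

alpha particle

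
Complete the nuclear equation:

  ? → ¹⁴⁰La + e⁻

Conserve mass number: A = 140 + 0, so A = 140.
Conserve atomic number: Z = 57 − 1, so Z = 56.
Z = 56 is barium, so the species is ¹⁴⁰Ba.

Ba-140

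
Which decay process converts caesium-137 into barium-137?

ΔA = 137 − 137 = 0; ΔZ = 56 − 55 = +1.
A is unchanged and Z rises by 1 — a neutron has become a proton (β⁻ decay).

beta-minus decay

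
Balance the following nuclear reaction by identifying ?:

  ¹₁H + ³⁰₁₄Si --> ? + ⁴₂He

Al-27

Conserve mass number: 1 + 30 = A + 4, so A = 27.
Conserve atomic number: 1 + 14 = Z + 2, so Z = 13.
Z = 13 is aluminium, so the species is ²⁷₁₃Al.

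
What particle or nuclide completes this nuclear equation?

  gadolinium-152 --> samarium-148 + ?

Conserve mass number: 152 = 148 + A, so A = 4.
Conserve atomic number: 64 = 62 + Z, so Z = 2.
A = 4 and Z = 2 is helium-4 — an alpha particle.

alpha particle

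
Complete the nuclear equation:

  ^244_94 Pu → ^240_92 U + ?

Conserve mass number: 244 = 240 + A, so A = 4.
Conserve atomic number: 94 = 92 + Z, so Z = 2.
A = 4 and Z = 2 is ^4_2 He — an alpha particle.

alpha particle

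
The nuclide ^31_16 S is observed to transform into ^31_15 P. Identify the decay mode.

ΔA = 31 − 31 = 0; ΔZ = 15 − 16 = -1.
A is unchanged and Z drops by 1 — a proton has become a neutron (β⁺ emission or electron capture).

beta-plus decay or electron capture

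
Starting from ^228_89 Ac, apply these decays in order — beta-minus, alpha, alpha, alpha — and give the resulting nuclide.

Po-216

Start: (A, Z) = (228, 89).
After β⁻: (228, 90).
After α: (224, 88).
After α: (220, 86).
After α: (216, 84).
Z = 84 is polonium.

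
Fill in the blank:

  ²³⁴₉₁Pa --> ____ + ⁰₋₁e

Conserve mass number: 234 = A + 0, so A = 234.
Conserve atomic number: 91 = Z − 1, so Z = 92.
Z = 92 is uranium, so the species is ²³⁴₉₂U.

U-234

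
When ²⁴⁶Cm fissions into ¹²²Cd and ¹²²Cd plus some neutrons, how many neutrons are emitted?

Conserve mass number: 246 = 122 + 122 + k, so k = 246 − 244 = 2.
Check atomic number: 96 = 48 + 48 + 0 = 96. ✓

2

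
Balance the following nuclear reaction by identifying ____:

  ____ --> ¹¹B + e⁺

Conserve mass number: A = 11 + 0, so A = 11.
Conserve atomic number: Z = 5 + 1, so Z = 6.
Z = 6 is carbon, so the species is ¹¹C.

C-11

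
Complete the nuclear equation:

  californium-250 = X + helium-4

Conserve mass number: 250 = A + 4, so A = 246.
Conserve atomic number: 98 = Z + 2, so Z = 96.
Z = 96 is curium, so the species is curium-246.

Cm-246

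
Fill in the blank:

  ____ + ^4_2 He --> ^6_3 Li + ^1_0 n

Conserve mass number: A + 4 = 6 + 1, so A = 3.
Conserve atomic number: Z + 2 = 3 + 0, so Z = 1.
A = 3 and Z = 1 is ^3_1 H — a triton.

triton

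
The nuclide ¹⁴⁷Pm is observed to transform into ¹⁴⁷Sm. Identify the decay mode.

beta-minus decay

ΔA = 147 − 147 = 0; ΔZ = 62 − 61 = +1.
A is unchanged and Z rises by 1 — a neutron has become a proton (β⁻ decay).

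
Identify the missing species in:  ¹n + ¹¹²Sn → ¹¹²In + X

proton

Conserve mass number: 1 + 112 = 112 + A, so A = 1.
Conserve atomic number: 0 + 50 = 49 + Z, so Z = 1.
A = 1 and Z = 1 is ¹H — a proton.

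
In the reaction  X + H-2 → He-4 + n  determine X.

triton

Conserve mass number: A + 2 = 4 + 1, so A = 3.
Conserve atomic number: Z + 1 = 2 + 0, so Z = 1.
A = 3 and Z = 1 is H-3 — a triton.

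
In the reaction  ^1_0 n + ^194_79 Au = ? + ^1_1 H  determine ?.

Pt-194

Conserve mass number: 1 + 194 = A + 1, so A = 194.
Conserve atomic number: 0 + 79 = Z + 1, so Z = 78.
Z = 78 is platinum, so the species is ^194_78 Pt.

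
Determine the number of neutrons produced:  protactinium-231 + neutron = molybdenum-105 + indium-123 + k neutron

4

Conserve mass number: 232 = 105 + 123 + k, so k = 232 − 228 = 4.
Check atomic number: 91 = 42 + 49 + 0 = 91. ✓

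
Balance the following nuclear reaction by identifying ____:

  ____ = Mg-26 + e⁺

Al-26

Conserve mass number: A = 26 + 0, so A = 26.
Conserve atomic number: Z = 12 + 1, so Z = 13.
Z = 13 is aluminium, so the species is Al-26.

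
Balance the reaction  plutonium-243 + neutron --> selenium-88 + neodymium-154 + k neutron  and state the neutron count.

2

Conserve mass number: 244 = 88 + 154 + k, so k = 244 − 242 = 2.
Check atomic number: 94 = 34 + 60 + 0 = 94. ✓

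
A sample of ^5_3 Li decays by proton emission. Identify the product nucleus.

Proton emission: mass number changes by -1, atomic number by -1.
A: 5 − 1 = 4; Z: 3 − 1 = 2.
Z = 2 is helium, so the daughter is ^4_2 He.

He-4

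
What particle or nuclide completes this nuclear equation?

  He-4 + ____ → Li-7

Conserve mass number: 4 + A = 7, so A = 3.
Conserve atomic number: 2 + Z = 3, so Z = 1.
A = 3 and Z = 1 is H-3 — a triton.

triton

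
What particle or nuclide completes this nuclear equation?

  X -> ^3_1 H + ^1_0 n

H-4

Conserve mass number: A = 3 + 1, so A = 4.
Conserve atomic number: Z = 1 + 0, so Z = 1.
Z = 1 is hydrogen, so the species is ^4_1 H.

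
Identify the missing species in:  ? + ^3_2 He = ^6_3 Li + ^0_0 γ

Conserve mass number: A + 3 = 6 + 0, so A = 3.
Conserve atomic number: Z + 2 = 3 + 0, so Z = 1.
A = 3 and Z = 1 is ^3_1 H — a triton.

triton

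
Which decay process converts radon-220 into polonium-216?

ΔA = 216 − 220 = -4; ΔZ = 84 − 86 = -2.
A drops by 4 and Z drops by 2 — the signature of alpha emission.

alpha decay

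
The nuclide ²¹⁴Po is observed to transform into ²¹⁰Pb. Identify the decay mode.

alpha decay

ΔA = 210 − 214 = -4; ΔZ = 82 − 84 = -2.
A drops by 4 and Z drops by 2 — the signature of alpha emission.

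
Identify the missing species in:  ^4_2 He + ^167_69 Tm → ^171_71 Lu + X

gamma ray

Conserve mass number: 4 + 167 = 171 + A, so A = 0.
Conserve atomic number: 2 + 69 = 71 + Z, so Z = 0.
A = 0 and Z = 0 is ^0_0 γ — a gamma ray.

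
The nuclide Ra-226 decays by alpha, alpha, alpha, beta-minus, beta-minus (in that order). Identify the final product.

Po-214

Start: (A, Z) = (226, 88).
After α: (222, 86).
After α: (218, 84).
After α: (214, 82).
After β⁻: (214, 83).
After β⁻: (214, 84).
Z = 84 is polonium.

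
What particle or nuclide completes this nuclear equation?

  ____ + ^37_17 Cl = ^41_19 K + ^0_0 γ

alpha particle

Conserve mass number: A + 37 = 41 + 0, so A = 4.
Conserve atomic number: Z + 17 = 19 + 0, so Z = 2.
A = 4 and Z = 2 is ^4_2 He — an alpha particle.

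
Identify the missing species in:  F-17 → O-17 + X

Conserve mass number: 17 = 17 + A, so A = 0.
Conserve atomic number: 9 = 8 + Z, so Z = 1.
A = 0 and Z = 1 is e⁺ — a positron.

positron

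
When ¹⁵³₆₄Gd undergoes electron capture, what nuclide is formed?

Electron capture: mass number changes by +0, atomic number by -1.
A: 153 = 153; Z: 64 − 1 = 63.
Z = 63 is europium, so the daughter is ¹⁵³₆₃Eu.

Eu-153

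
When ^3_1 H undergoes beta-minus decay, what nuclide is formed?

He-3

Beta-minus decay: mass number changes by +0, atomic number by +1.
A: 3 = 3; Z: 1 + 1 = 2.
Z = 2 is helium, so the daughter is ^3_2 He.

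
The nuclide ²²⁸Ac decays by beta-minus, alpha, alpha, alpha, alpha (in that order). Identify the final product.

Start: (A, Z) = (228, 89).
After β⁻: (228, 90).
After α: (224, 88).
After α: (220, 86).
After α: (216, 84).
After α: (212, 82).
Z = 82 is lead.

Pb-212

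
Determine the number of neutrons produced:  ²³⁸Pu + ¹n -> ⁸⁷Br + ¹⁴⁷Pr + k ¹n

5

Conserve mass number: 239 = 87 + 147 + k, so k = 239 − 234 = 5.
Check atomic number: 94 = 35 + 59 + 0 = 94. ✓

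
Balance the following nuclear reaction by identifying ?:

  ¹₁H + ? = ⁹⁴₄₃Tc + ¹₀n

Mo-94

Conserve mass number: 1 + A = 94 + 1, so A = 94.
Conserve atomic number: 1 + Z = 43 + 0, so Z = 42.
Z = 42 is molybdenum, so the species is ⁹⁴₄₂Mo.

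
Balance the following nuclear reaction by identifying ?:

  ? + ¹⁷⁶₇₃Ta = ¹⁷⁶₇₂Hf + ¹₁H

neutron

Conserve mass number: A + 176 = 176 + 1, so A = 1.
Conserve atomic number: Z + 73 = 72 + 1, so Z = 0.
A = 1 and Z = 0 is ¹₀n — a neutron.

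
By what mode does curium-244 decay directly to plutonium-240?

ΔA = 240 − 244 = -4; ΔZ = 94 − 96 = -2.
A drops by 4 and Z drops by 2 — the signature of alpha emission.

alpha decay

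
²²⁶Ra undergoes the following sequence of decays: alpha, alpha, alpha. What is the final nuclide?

Start: (A, Z) = (226, 88).
After α: (222, 86).
After α: (218, 84).
After α: (214, 82).
Z = 82 is lead.

Pb-214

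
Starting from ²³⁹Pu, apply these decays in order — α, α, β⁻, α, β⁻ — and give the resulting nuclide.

Start: (A, Z) = (239, 94).
After α: (235, 92).
After α: (231, 90).
After β⁻: (231, 91).
After α: (227, 89).
After β⁻: (227, 90).
Z = 90 is thorium.

Th-227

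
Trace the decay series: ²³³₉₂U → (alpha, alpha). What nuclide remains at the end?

Ra-225

Start: (A, Z) = (233, 92).
After α: (229, 90).
After α: (225, 88).
Z = 88 is radium.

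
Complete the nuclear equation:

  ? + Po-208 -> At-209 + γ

Conserve mass number: A + 208 = 209 + 0, so A = 1.
Conserve atomic number: Z + 84 = 85 + 0, so Z = 1.
A = 1 and Z = 1 is H-1 — a proton.

proton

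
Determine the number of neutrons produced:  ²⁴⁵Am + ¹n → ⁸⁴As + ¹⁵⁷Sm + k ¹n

5

Conserve mass number: 246 = 84 + 157 + k, so k = 246 − 241 = 5.
Check atomic number: 95 = 33 + 62 + 0 = 95. ✓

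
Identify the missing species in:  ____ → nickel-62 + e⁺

Conserve mass number: A = 62 + 0, so A = 62.
Conserve atomic number: Z = 28 + 1, so Z = 29.
Z = 29 is copper, so the species is copper-62.

Cu-62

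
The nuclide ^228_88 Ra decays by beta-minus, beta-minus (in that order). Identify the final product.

Th-228

Start: (A, Z) = (228, 88).
After β⁻: (228, 89).
After β⁻: (228, 90).
Z = 90 is thorium.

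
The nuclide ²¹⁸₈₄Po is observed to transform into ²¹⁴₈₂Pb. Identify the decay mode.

ΔA = 214 − 218 = -4; ΔZ = 82 − 84 = -2.
A drops by 4 and Z drops by 2 — the signature of alpha emission.

alpha decay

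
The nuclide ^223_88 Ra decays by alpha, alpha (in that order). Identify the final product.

Po-215

Start: (A, Z) = (223, 88).
After α: (219, 86).
After α: (215, 84).
Z = 84 is polonium.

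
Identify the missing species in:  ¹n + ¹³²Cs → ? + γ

Cs-133

Conserve mass number: 1 + 132 = A + 0, so A = 133.
Conserve atomic number: 0 + 55 = Z + 0, so Z = 55.
Z = 55 is caesium, so the species is ¹³³Cs.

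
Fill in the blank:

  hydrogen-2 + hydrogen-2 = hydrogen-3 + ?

proton

Conserve mass number: 2 + 2 = 3 + A, so A = 1.
Conserve atomic number: 1 + 1 = 1 + Z, so Z = 1.
A = 1 and Z = 1 is hydrogen-1 — a proton.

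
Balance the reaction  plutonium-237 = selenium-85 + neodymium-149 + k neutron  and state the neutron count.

3

Conserve mass number: 237 = 85 + 149 + k, so k = 237 − 234 = 3.
Check atomic number: 94 = 34 + 60 + 0 = 94. ✓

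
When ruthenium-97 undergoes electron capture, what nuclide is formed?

Electron capture: mass number changes by +0, atomic number by -1.
A: 97 = 97; Z: 44 − 1 = 43.
Z = 43 is technetium, so the daughter is technetium-97.

Tc-97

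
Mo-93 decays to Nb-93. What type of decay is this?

beta-plus decay or electron capture

ΔA = 93 − 93 = 0; ΔZ = 41 − 42 = -1.
A is unchanged and Z drops by 1 — a proton has become a neutron (β⁺ emission or electron capture).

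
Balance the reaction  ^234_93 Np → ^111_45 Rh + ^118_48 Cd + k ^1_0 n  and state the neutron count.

5

Conserve mass number: 234 = 111 + 118 + k, so k = 234 − 229 = 5.
Check atomic number: 93 = 45 + 48 + 0 = 93. ✓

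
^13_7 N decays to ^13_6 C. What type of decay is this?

ΔA = 13 − 13 = 0; ΔZ = 6 − 7 = -1.
A is unchanged and Z drops by 1 — a proton has become a neutron (β⁺ emission or electron capture).

beta-plus decay or electron capture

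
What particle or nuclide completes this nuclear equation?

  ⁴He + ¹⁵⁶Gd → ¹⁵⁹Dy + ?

neutron

Conserve mass number: 4 + 156 = 159 + A, so A = 1.
Conserve atomic number: 2 + 64 = 66 + Z, so Z = 0.
A = 1 and Z = 0 is ¹n — a neutron.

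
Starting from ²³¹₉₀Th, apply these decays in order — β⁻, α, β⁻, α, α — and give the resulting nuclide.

Start: (A, Z) = (231, 90).
After β⁻: (231, 91).
After α: (227, 89).
After β⁻: (227, 90).
After α: (223, 88).
After α: (219, 86).
Z = 86 is radon.

Rn-219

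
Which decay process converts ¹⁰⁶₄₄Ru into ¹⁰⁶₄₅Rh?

ΔA = 106 − 106 = 0; ΔZ = 45 − 44 = +1.
A is unchanged and Z rises by 1 — a neutron has become a proton (β⁻ decay).

beta-minus decay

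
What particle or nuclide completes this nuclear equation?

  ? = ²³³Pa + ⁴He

Conserve mass number: A = 233 + 4, so A = 237.
Conserve atomic number: Z = 91 + 2, so Z = 93.
Z = 93 is neptunium, so the species is ²³⁷Np.

Np-237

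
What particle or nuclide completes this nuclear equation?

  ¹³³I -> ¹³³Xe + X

Conserve mass number: 133 = 133 + A, so A = 0.
Conserve atomic number: 53 = 54 + Z, so Z = -1.
A = 0 and Z = -1 is e⁻ — a beta-minus particle.

beta-minus particle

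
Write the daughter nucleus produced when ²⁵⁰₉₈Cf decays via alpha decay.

Alpha decay: mass number changes by -4, atomic number by -2.
A: 250 − 4 = 246; Z: 98 − 2 = 96.
Z = 96 is curium, so the daughter is ²⁴⁶₉₆Cm.

Cm-246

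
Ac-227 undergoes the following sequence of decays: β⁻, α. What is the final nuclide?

Ra-223

Start: (A, Z) = (227, 89).
After β⁻: (227, 90).
After α: (223, 88).
Z = 88 is radium.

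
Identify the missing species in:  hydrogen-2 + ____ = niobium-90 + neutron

Zr-89

Conserve mass number: 2 + A = 90 + 1, so A = 89.
Conserve atomic number: 1 + Z = 41 + 0, so Z = 40.
Z = 40 is zirconium, so the species is zirconium-89.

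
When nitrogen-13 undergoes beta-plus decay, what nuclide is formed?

C-13

Beta-plus decay: mass number changes by +0, atomic number by -1.
A: 13 = 13; Z: 7 − 1 = 6.
Z = 6 is carbon, so the daughter is carbon-13.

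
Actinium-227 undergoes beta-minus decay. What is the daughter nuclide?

Beta-minus decay: mass number changes by +0, atomic number by +1.
A: 227 = 227; Z: 89 + 1 = 90.
Z = 90 is thorium, so the daughter is thorium-227.

Th-227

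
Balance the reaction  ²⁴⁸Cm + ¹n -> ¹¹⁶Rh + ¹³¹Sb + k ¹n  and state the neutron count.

Conserve mass number: 249 = 116 + 131 + k, so k = 249 − 247 = 2.
Check atomic number: 96 = 45 + 51 + 0 = 96. ✓

2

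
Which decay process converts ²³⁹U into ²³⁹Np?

beta-minus decay

ΔA = 239 − 239 = 0; ΔZ = 93 − 92 = +1.
A is unchanged and Z rises by 1 — a neutron has become a proton (β⁻ decay).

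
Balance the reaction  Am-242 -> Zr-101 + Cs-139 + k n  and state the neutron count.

Conserve mass number: 242 = 101 + 139 + k, so k = 242 − 240 = 2.
Check atomic number: 95 = 40 + 55 + 0 = 95. ✓

2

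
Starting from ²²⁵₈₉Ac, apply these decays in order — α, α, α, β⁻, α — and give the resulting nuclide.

Pb-209

Start: (A, Z) = (225, 89).
After α: (221, 87).
After α: (217, 85).
After α: (213, 83).
After β⁻: (213, 84).
After α: (209, 82).
Z = 82 is lead.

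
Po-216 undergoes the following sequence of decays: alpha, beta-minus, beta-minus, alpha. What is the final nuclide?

Start: (A, Z) = (216, 84).
After α: (212, 82).
After β⁻: (212, 83).
After β⁻: (212, 84).
After α: (208, 82).
Z = 82 is lead.

Pb-208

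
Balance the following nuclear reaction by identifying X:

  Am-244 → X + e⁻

Conserve mass number: 244 = A + 0, so A = 244.
Conserve atomic number: 95 = Z − 1, so Z = 96.
Z = 96 is curium, so the species is Cm-244.

Cm-244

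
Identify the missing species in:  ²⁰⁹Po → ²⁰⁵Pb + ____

Conserve mass number: 209 = 205 + A, so A = 4.
Conserve atomic number: 84 = 82 + Z, so Z = 2.
A = 4 and Z = 2 is ⁴He — an alpha particle.

alpha particle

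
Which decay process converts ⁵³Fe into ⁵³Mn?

ΔA = 53 − 53 = 0; ΔZ = 25 − 26 = -1.
A is unchanged and Z drops by 1 — a proton has become a neutron (β⁺ emission or electron capture).

beta-plus decay or electron capture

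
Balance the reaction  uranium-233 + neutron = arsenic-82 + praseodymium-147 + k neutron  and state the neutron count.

Conserve mass number: 234 = 82 + 147 + k, so k = 234 − 229 = 5.
Check atomic number: 92 = 33 + 59 + 0 = 92. ✓

5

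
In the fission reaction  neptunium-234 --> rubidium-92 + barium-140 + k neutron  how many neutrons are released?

Conserve mass number: 234 = 92 + 140 + k, so k = 234 − 232 = 2.
Check atomic number: 93 = 37 + 56 + 0 = 93. ✓

2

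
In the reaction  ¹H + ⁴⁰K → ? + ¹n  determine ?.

Conserve mass number: 1 + 40 = A + 1, so A = 40.
Conserve atomic number: 1 + 19 = Z + 0, so Z = 20.
Z = 20 is calcium, so the species is ⁴⁰Ca.

Ca-40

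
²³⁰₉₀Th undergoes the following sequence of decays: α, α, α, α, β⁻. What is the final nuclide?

Start: (A, Z) = (230, 90).
After α: (226, 88).
After α: (222, 86).
After α: (218, 84).
After α: (214, 82).
After β⁻: (214, 83).
Z = 83 is bismuth.

Bi-214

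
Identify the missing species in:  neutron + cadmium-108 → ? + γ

Cd-109

Conserve mass number: 1 + 108 = A + 0, so A = 109.
Conserve atomic number: 0 + 48 = Z + 0, so Z = 48.
Z = 48 is cadmium, so the species is cadmium-109.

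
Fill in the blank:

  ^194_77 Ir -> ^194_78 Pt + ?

beta-minus particle

Conserve mass number: 194 = 194 + A, so A = 0.
Conserve atomic number: 77 = 78 + Z, so Z = -1.
A = 0 and Z = -1 is ^0_-1 e — a beta-minus particle.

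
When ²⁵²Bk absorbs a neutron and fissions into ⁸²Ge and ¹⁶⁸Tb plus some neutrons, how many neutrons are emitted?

3

Conserve mass number: 253 = 82 + 168 + k, so k = 253 − 250 = 3.
Check atomic number: 97 = 32 + 65 + 0 = 97. ✓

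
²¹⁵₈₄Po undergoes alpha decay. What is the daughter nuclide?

Alpha decay: mass number changes by -4, atomic number by -2.
A: 215 − 4 = 211; Z: 84 − 2 = 82.
Z = 82 is lead, so the daughter is ²¹¹₈₂Pb.

Pb-211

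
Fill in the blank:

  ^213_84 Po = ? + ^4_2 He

Conserve mass number: 213 = A + 4, so A = 209.
Conserve atomic number: 84 = Z + 2, so Z = 82.
Z = 82 is lead, so the species is ^209_82 Pb.

Pb-209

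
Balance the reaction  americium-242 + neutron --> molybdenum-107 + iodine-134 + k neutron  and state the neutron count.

Conserve mass number: 243 = 107 + 134 + k, so k = 243 − 241 = 2.
Check atomic number: 95 = 42 + 53 + 0 = 95. ✓

2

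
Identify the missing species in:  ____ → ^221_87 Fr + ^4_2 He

Conserve mass number: A = 221 + 4, so A = 225.
Conserve atomic number: Z = 87 + 2, so Z = 89.
Z = 89 is actinium, so the species is ^225_89 Ac.

Ac-225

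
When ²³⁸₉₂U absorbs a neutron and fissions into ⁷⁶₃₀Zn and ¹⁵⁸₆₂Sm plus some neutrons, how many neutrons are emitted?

5

Conserve mass number: 239 = 76 + 158 + k, so k = 239 − 234 = 5.
Check atomic number: 92 = 30 + 62 + 0 = 92. ✓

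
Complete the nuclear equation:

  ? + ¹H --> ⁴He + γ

Conserve mass number: A + 1 = 4 + 0, so A = 3.
Conserve atomic number: Z + 1 = 2 + 0, so Z = 1.
A = 3 and Z = 1 is ³H — a triton.

triton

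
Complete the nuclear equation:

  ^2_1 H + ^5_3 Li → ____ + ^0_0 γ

Conserve mass number: 2 + 5 = A + 0, so A = 7.
Conserve atomic number: 1 + 3 = Z + 0, so Z = 4.
Z = 4 is beryllium, so the species is ^7_4 Be.

Be-7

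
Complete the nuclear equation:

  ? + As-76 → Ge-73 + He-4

proton

Conserve mass number: A + 76 = 73 + 4, so A = 1.
Conserve atomic number: Z + 33 = 32 + 2, so Z = 1.
A = 1 and Z = 1 is H-1 — a proton.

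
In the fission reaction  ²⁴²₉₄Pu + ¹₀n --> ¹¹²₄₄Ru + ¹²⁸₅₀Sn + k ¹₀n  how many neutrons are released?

Conserve mass number: 243 = 112 + 128 + k, so k = 243 − 240 = 3.
Check atomic number: 94 = 44 + 50 + 0 = 94. ✓

3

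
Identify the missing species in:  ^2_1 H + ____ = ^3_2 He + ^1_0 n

Conserve mass number: 2 + A = 3 + 1, so A = 2.
Conserve atomic number: 1 + Z = 2 + 0, so Z = 1.
A = 2 and Z = 1 is ^2_1 H — a deuteron.

deuteron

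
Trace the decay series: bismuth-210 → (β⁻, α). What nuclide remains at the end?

Start: (A, Z) = (210, 83).
After β⁻: (210, 84).
After α: (206, 82).
Z = 82 is lead.

Pb-206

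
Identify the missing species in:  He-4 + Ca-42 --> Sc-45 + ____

proton

Conserve mass number: 4 + 42 = 45 + A, so A = 1.
Conserve atomic number: 2 + 20 = 21 + Z, so Z = 1.
A = 1 and Z = 1 is H-1 — a proton.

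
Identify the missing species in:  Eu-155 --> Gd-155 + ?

beta-minus particle

Conserve mass number: 155 = 155 + A, so A = 0.
Conserve atomic number: 63 = 64 + Z, so Z = -1.
A = 0 and Z = -1 is e⁻ — a beta-minus particle.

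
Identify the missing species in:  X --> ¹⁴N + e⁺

Conserve mass number: A = 14 + 0, so A = 14.
Conserve atomic number: Z = 7 + 1, so Z = 8.
Z = 8 is oxygen, so the species is ¹⁴O.

O-14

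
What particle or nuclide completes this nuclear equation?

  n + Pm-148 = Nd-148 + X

Conserve mass number: 1 + 148 = 148 + A, so A = 1.
Conserve atomic number: 0 + 61 = 60 + Z, so Z = 1.
A = 1 and Z = 1 is H-1 — a proton.

proton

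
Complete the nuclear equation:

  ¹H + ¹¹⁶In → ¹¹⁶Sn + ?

neutron

Conserve mass number: 1 + 116 = 116 + A, so A = 1.
Conserve atomic number: 1 + 49 = 50 + Z, so Z = 0.
A = 1 and Z = 0 is ¹n — a neutron.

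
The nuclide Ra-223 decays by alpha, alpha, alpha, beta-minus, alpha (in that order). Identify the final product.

Start: (A, Z) = (223, 88).
After α: (219, 86).
After α: (215, 84).
After α: (211, 82).
After β⁻: (211, 83).
After α: (207, 81).
Z = 81 is thallium.

Tl-207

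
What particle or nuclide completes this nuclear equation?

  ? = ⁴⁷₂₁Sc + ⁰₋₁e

Conserve mass number: A = 47 + 0, so A = 47.
Conserve atomic number: Z = 21 − 1, so Z = 20.
Z = 20 is calcium, so the species is ⁴⁷₂₀Ca.

Ca-47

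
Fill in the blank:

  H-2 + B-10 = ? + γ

C-12

Conserve mass number: 2 + 10 = A + 0, so A = 12.
Conserve atomic number: 1 + 5 = Z + 0, so Z = 6.
Z = 6 is carbon, so the species is C-12.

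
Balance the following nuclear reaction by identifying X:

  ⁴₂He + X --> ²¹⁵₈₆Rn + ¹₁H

Conserve mass number: 4 + A = 215 + 1, so A = 212.
Conserve atomic number: 2 + Z = 86 + 1, so Z = 85.
Z = 85 is astatine, so the species is ²¹²₈₅At.

At-212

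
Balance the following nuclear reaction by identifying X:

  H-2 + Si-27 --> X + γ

P-29

Conserve mass number: 2 + 27 = A + 0, so A = 29.
Conserve atomic number: 1 + 14 = Z + 0, so Z = 15.
Z = 15 is phosphorus, so the species is P-29.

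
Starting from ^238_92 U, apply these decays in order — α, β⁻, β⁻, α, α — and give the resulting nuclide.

Ra-226

Start: (A, Z) = (238, 92).
After α: (234, 90).
After β⁻: (234, 91).
After β⁻: (234, 92).
After α: (230, 90).
After α: (226, 88).
Z = 88 is radium.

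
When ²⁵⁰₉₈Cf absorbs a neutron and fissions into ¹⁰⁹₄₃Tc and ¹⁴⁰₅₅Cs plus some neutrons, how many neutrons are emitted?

2

Conserve mass number: 251 = 109 + 140 + k, so k = 251 − 249 = 2.
Check atomic number: 98 = 43 + 55 + 0 = 98. ✓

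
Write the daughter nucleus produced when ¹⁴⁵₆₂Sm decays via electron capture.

Electron capture: mass number changes by +0, atomic number by -1.
A: 145 = 145; Z: 62 − 1 = 61.
Z = 61 is promethium, so the daughter is ¹⁴⁵₆₁Pm.

Pm-145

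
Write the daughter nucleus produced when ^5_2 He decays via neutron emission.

Neutron emission: mass number changes by -1, atomic number by +0.
A: 5 − 1 = 4; Z: 2 = 2.
Z = 2 is helium, so the daughter is ^4_2 He.

He-4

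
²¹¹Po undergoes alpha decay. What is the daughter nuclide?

Alpha decay: mass number changes by -4, atomic number by -2.
A: 211 − 4 = 207; Z: 84 − 2 = 82.
Z = 82 is lead, so the daughter is ²⁰⁷Pb.

Pb-207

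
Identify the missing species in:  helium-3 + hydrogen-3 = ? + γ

Conserve mass number: 3 + 3 = A + 0, so A = 6.
Conserve atomic number: 2 + 1 = Z + 0, so Z = 3.
Z = 3 is lithium, so the species is lithium-6.

Li-6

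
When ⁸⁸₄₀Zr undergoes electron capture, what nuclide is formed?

Electron capture: mass number changes by +0, atomic number by -1.
A: 88 = 88; Z: 40 − 1 = 39.
Z = 39 is yttrium, so the daughter is ⁸⁸₃₉Y.

Y-88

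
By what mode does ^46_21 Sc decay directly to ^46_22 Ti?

beta-minus decay

ΔA = 46 − 46 = 0; ΔZ = 22 − 21 = +1.
A is unchanged and Z rises by 1 — a neutron has become a proton (β⁻ decay).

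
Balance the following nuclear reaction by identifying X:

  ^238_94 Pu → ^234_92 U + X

Conserve mass number: 238 = 234 + A, so A = 4.
Conserve atomic number: 94 = 92 + Z, so Z = 2.
A = 4 and Z = 2 is ^4_2 He — an alpha particle.

alpha particle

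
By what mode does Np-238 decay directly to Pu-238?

beta-minus decay

ΔA = 238 − 238 = 0; ΔZ = 94 − 93 = +1.
A is unchanged and Z rises by 1 — a neutron has become a proton (β⁻ decay).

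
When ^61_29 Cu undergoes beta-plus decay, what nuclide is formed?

Ni-61

Beta-plus decay: mass number changes by +0, atomic number by -1.
A: 61 = 61; Z: 29 − 1 = 28.
Z = 28 is nickel, so the daughter is ^61_28 Ni.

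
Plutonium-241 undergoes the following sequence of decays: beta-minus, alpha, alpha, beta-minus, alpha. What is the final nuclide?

Start: (A, Z) = (241, 94).
After β⁻: (241, 95).
After α: (237, 93).
After α: (233, 91).
After β⁻: (233, 92).
After α: (229, 90).
Z = 90 is thorium.

Th-229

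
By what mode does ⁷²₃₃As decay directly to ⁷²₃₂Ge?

ΔA = 72 − 72 = 0; ΔZ = 32 − 33 = -1.
A is unchanged and Z drops by 1 — a proton has become a neutron (β⁺ emission or electron capture).

beta-plus decay or electron capture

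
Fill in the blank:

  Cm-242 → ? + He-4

Pu-238

Conserve mass number: 242 = A + 4, so A = 238.
Conserve atomic number: 96 = Z + 2, so Z = 94.
Z = 94 is plutonium, so the species is Pu-238.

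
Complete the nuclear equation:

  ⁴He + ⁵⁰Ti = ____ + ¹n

Conserve mass number: 4 + 50 = A + 1, so A = 53.
Conserve atomic number: 2 + 22 = Z + 0, so Z = 24.
Z = 24 is chromium, so the species is ⁵³Cr.

Cr-53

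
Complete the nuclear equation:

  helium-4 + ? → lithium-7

triton

Conserve mass number: 4 + A = 7, so A = 3.
Conserve atomic number: 2 + Z = 3, so Z = 1.
A = 3 and Z = 1 is hydrogen-3 — a triton.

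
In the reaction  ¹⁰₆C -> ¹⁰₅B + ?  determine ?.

Conserve mass number: 10 = 10 + A, so A = 0.
Conserve atomic number: 6 = 5 + Z, so Z = 1.
A = 0 and Z = 1 is ⁰₁e — a positron.

positron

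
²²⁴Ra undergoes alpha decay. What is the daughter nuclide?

Alpha decay: mass number changes by -4, atomic number by -2.
A: 224 − 4 = 220; Z: 88 − 2 = 86.
Z = 86 is radon, so the daughter is ²²⁰Rn.

Rn-220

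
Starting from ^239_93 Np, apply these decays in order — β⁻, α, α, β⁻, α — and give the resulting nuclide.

Start: (A, Z) = (239, 93).
After β⁻: (239, 94).
After α: (235, 92).
After α: (231, 90).
After β⁻: (231, 91).
After α: (227, 89).
Z = 89 is actinium.

Ac-227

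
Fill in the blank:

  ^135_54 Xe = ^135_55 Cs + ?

Conserve mass number: 135 = 135 + A, so A = 0.
Conserve atomic number: 54 = 55 + Z, so Z = -1.
A = 0 and Z = -1 is ^0_-1 e — a beta-minus particle.

beta-minus particle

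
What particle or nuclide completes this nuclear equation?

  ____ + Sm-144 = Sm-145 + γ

neutron

Conserve mass number: A + 144 = 145 + 0, so A = 1.
Conserve atomic number: Z + 62 = 62 + 0, so Z = 0.
A = 1 and Z = 0 is n — a neutron.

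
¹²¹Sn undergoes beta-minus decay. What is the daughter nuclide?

Sb-121

Beta-minus decay: mass number changes by +0, atomic number by +1.
A: 121 = 121; Z: 50 + 1 = 51.
Z = 51 is antimony, so the daughter is ¹²¹Sb.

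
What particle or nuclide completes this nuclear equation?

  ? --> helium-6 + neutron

He-7

Conserve mass number: A = 6 + 1, so A = 7.
Conserve atomic number: Z = 2 + 0, so Z = 2.
Z = 2 is helium, so the species is helium-7.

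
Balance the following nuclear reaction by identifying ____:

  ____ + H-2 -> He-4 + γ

deuteron

Conserve mass number: A + 2 = 4 + 0, so A = 2.
Conserve atomic number: Z + 1 = 2 + 0, so Z = 1.
A = 2 and Z = 1 is H-2 — a deuteron.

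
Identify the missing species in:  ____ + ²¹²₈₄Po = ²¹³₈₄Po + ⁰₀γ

neutron

Conserve mass number: A + 212 = 213 + 0, so A = 1.
Conserve atomic number: Z + 84 = 84 + 0, so Z = 0.
A = 1 and Z = 0 is ¹₀n — a neutron.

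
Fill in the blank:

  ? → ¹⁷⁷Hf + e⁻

Conserve mass number: A = 177 + 0, so A = 177.
Conserve atomic number: Z = 72 − 1, so Z = 71.
Z = 71 is lutetium, so the species is ¹⁷⁷Lu.

Lu-177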